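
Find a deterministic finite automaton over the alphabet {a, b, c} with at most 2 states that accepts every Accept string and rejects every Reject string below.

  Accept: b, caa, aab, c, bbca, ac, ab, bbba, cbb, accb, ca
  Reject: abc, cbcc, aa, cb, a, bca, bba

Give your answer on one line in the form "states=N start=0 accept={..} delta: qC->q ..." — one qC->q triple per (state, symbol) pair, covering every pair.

states=2 start=0 accept={1} delta: 0a->0 0b->1 0c->1 1a->1 1b->0 1c->0

Grow the machine one transition at a time. Run the examples from 0; the earliest place one falls off (shortest prefix, ties alphabetical) gets sent to the lowest-numbered state that keeps every Accept/Reject pair distinguishable — a pair clashes when both reach the same state with identical unread suffix — and to a fresh state only if none does.
a: 0a undefined. 0a->0: ok.
b: 0b undefined. 0b->0: no, b/aa meet in 0. Open state 1: 0b->1.
c: 0c undefined. 0c->0: no, b/cb meet in 1. 0c->1: ok.
bb: 1b undefined. 1b->0: ok.
bc: 1c undefined. 1c->0: ok.
ca: 1a undefined. 1a->0: no, caa/abc meet in 0. 1a->1: ok.
All examples now run through 2 states with every (state, symbol) defined. Accept strings end in {1}, Reject strings end in {0}; accept={1}.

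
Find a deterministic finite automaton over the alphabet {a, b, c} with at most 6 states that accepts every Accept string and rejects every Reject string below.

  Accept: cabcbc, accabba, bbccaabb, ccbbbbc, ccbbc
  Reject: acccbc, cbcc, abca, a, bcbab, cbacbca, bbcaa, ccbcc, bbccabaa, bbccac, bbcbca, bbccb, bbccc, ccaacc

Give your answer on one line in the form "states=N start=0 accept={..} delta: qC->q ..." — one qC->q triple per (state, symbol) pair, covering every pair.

states=5 start=0 accept={1,4} delta: 0a->0 0b->0 0c->1 1a->0 1b->0 1c->2 2a->2 2b->3 2c->2 3a->0 3b->4 3c->2 4a->1 4b->0 4c->1

Grow the machine one transition at a time. Run the examples from 0; the earliest place one falls off (shortest prefix, ties alphabetical) gets sent to the lowest-numbered state that keeps every Accept/Reject pair distinguishable — a pair clashes when both reach the same state with identical unread suffix — and to a fresh state only if none does.
a: 0a undefined. 0a->0: ok.
b: 0b undefined. 0b->0: ok.
c: 0c undefined. 0c->0: no, cabcbc/acccbc meet in 0. Open state 1: 0c->1.
ca: 1a undefined. 1a->0: ok.
cb: 1b undefined. 1b->0: ok.
cc: 1c undefined. 1c->0: no, cabcbc/acccbc meet in 1. 1c->1: no, cabcbc/acccbc meet in 1. Open state 2: 1c->2.
cca: 2a undefined. 2a->0: no, cabcbc/bbccac meet in 1. 2a->1: no, accabba/abca meet in 0. 2a->2: ok.
ccb: 2b undefined. 2b->0: no, accabba/abca meet in 0. 2b->1: no, cabcbc/bbccb meet in 1. 2b->2: no, accabba/cbcc meet in 2. Open state 3: 2b->3.
accc: 2c undefined. 2c->0: no, cabcbc/acccbc meet in 1. 2c->1: no, cabcbc/acccbc meet in 1. 2c->2: ok.
ccbb: 3b undefined. 3b->0: no, accabba/abca meet in 0. 3b->1: no, accabba/abca meet in 0. 3b->2: no, accabba/cbcc meet in 2. 3b->3: no, bbccaabb/bbccb meet in 3. Open state 4: 3b->4.
ccbc: 3c undefined. 3c->0: no, cabcbc/ccbcc meet in 1. 3c->1: no, cabcbc/acccbc meet in 1. 3c->2: ok.
ccbbb: 4b undefined. 4b->0: ok.
ccbbc: 4c undefined. 4c->0: no, ccbbc/abca meet in 0. 4c->1: ok.
accabba: 4a undefined. 4a->0: no, accabba/abca meet in 0. 4a->1: ok.
bbccaba: 3a undefined. 3a->0: ok.
All examples now run through 5 states with every (state, symbol) defined. Accept strings end in {1,4}, Reject strings end in {0,2,3}; accept={1,4}.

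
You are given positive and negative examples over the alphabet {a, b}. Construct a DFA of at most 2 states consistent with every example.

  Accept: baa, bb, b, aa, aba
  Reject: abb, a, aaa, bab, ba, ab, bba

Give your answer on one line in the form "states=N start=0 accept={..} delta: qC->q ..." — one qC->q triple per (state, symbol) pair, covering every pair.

states=2 start=0 accept={0} delta: 0a->1 0b->0 1a->0 1b->1

State merging on the prefix tree: take the shortest (then alphabetical) example prefix whose next move is undefined and point that move at state 0, else 1, else 2, ...; a target is out if some Accept/Reject pair would then sit in one state with the same input left (inseparable). If every existing state is out, open a new one.
a: 0a undefined. 0a->0: no, bb/abb meet in 0 with "bb" left. Open state 1: 0a->1.
b: 0b undefined. 0b->0: ok.
aa: 1a undefined. 1a->0: ok.
ab: 1b undefined. 1b->0: no, baa/abb meet in 0. 1b->1: ok.
All examples now run through 2 states with every (state, symbol) defined. Accept strings end in {0}, Reject strings end in {1}; accept={0}.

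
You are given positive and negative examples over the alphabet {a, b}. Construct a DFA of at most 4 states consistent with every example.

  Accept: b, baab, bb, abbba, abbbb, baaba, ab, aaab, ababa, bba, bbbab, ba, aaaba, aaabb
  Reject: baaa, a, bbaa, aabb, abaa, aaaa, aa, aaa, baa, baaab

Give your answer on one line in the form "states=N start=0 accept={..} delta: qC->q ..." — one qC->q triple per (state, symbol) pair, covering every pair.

State merging on the prefix tree: take the shortest (then alphabetical) example prefix whose next move is undefined and point that move at state 0, else 1, else 2, ...; a target is out if some Accept/Reject pair would then sit in one state with the same input left (inseparable). If every existing state is out, open a new one.
a: 0a undefined. 0a->0: no, bb/aabb meet in 0 with "bb" left. Open state 1: 0a->1.
b: 0b undefined. 0b->0: no, aaab/baaab meet in 1 with "aab" left. 0b->1: no, b/a meet in 1. Open state 2: 0b->2.
aa: 1a undefined. 1a->0: no, bb/aabb meet in 2 with "b" left. 1a->1: no, aaabb/aabb meet in 1 with "bb" left. 1a->2: no, b/aa meet in 2. Open state 3: 1a->3.
ab: 1b undefined. 1b->0: no, ababa/a meet in 1. 1b->1: no, abbba/aa meet in 3. 1b->2: ok.
ba: 2a undefined. 2a->0: ok.
bb: 2b undefined. 2b->0: no, bba/a meet in 1. 2b->1: no, bb/a meet in 1. 2b->2: ok.
aaa: 3a undefined. 3a->0: no, abbba/aaa meet in 0. 3a->1: ok.
aab: 3b undefined. 3b->0: no, b/aabb meet in 2. 3b->1: no, b/aabb meet in 2. 3b->2: no, b/aabb meet in 2. 3b->3: ok.
All examples now run through 4 states with every (state, symbol) defined. Accept strings end in {0,2}, Reject strings end in {1,3}; accept={0,2}.

states=4 start=0 accept={0,2} delta: 0a->1 0b->2 1a->3 1b->2 2a->0 2b->2 3a->1 3b->3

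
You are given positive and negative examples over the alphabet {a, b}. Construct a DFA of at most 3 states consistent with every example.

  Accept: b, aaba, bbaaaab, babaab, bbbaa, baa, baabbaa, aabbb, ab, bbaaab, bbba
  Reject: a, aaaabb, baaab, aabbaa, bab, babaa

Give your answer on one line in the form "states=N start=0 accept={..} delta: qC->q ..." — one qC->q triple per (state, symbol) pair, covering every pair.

states=2 start=0 accept={1} delta: 0a->0 0b->1 1a->1 1b->0

State merging on the prefix tree: take the shortest (then alphabetical) example prefix whose next move is undefined and point that move at state 0, else 1, else 2, ...; a target is out if some Accept/Reject pair would then sit in one state with the same input left (inseparable). If every existing state is out, open a new one.
a: 0a undefined. 0a->0: ok.
b: 0b undefined. 0b->0: no, b/a meet in 0. Open state 1: 0b->1.
ba: 1a undefined. 1a->0: no, b/baaab meet in 1. 1a->1: ok.
bb: 1b undefined. 1b->0: ok.
All examples now run through 2 states with every (state, symbol) defined. Accept strings end in {1}, Reject strings end in {0}; accept={1}.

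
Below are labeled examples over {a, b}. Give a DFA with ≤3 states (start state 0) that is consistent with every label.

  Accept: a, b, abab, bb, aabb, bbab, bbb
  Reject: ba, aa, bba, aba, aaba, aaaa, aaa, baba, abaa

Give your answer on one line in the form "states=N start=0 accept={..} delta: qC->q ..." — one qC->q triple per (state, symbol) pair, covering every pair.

Grow the machine one transition at a time. Run the examples from 0; the earliest place one falls off (shortest prefix, ties alphabetical) gets sent to the lowest-numbered state that keeps every Accept/Reject pair distinguishable — a pair clashes when both reach the same state with identical unread suffix — and to a fresh state only if none does.
a: 0a undefined. 0a->0: no, a/aa meet in 0. Open state 1: 0a->1.
b: 0b undefined. 0b->0: no, a/ba meet in 1. 0b->1: ok.
aa: 1a undefined. 1a->0: no, a/aaa meet in 1. 1a->1: no, a/ba meet in 1. Open state 2: 1a->2.
ab: 1b undefined. 1b->0: no, a/bba meet in 1. 1b->1: ok.
aaa: 2a undefined. 2a->0: no, a/aaaa meet in 1. 2a->1: no, a/aaa meet in 1. 2a->2: ok.
aab: 2b undefined. 2b->0: no, a/aaba meet in 1. 2b->1: ok.
All examples now run through 3 states with every (state, symbol) defined. Accept strings end in {1}, Reject strings end in {2}; accept={1}.

states=3 start=0 accept={1} delta: 0a->1 0b->1 1a->2 1b->1 2a->2 2b->1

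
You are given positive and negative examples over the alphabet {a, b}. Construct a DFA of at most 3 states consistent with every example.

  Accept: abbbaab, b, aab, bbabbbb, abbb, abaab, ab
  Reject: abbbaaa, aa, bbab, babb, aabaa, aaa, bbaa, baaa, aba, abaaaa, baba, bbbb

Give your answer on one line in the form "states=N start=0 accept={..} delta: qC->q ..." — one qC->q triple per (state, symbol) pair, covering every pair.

states=3 start=0 accept={1} delta: 0a->0 0b->1 1a->0 1b->2 2a->1 2b->1

Fold the examples into a partial DFA from state 0: repeatedly fix the first undefined (state, symbol) met by the shortest-then-alphabetical prefix, trying targets in increasing order and rejecting any under which an Accept and a Reject string meet in one state with the same remainder; add a state when all current targets are rejected. Accepting states are where Accept strings end.
a: 0a undefined. 0a->0: ok.
b: 0b undefined. 0b->0: no, abbbaab/abbbaaa meet in 0. Open state 1: 0b->1.
ba: 1a undefined. 1a->0: ok.
bb: 1b undefined. 1b->0: no, abbbaab/bbab meet in 1. 1b->1: no, abbbaab/bbab meet in 1. Open state 2: 1b->2.
bba: 2a undefined. 2a->0: no, b/bbab meet in 1. 2a->1: ok.
bbb: 2b undefined. 2b->0: no, abbbaab/bbbb meet in 1. 2b->1: ok.
All examples now run through 3 states with every (state, symbol) defined. Accept strings end in {1}, Reject strings end in {0,2}; accept={1}.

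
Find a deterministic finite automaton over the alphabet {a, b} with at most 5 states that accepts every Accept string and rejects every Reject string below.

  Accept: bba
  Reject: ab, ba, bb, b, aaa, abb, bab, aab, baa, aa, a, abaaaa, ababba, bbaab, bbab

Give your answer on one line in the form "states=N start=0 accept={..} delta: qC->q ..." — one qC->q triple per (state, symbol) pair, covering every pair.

Grow the machine one transition at a time. Run the examples from 0; the earliest place one falls off (shortest prefix, ties alphabetical) gets sent to the lowest-numbered state that keeps every Accept/Reject pair distinguishable — a pair clashes when both reach the same state with identical unread suffix — and to a fresh state only if none does.
a: 0a undefined. 0a->0: ok.
b: 0b undefined. 0b->0: no, bba/ab meet in 0. Open state 1: 0b->1.
ba: 1a undefined. 1a->0: no, bba/ababba meet in 1 with "ba" left. 1a->1: ok.
bb: 1b undefined. 1b->0: no, bba/bb meet in 0. 1b->1: no, bba/ab meet in 1. Open state 2: 1b->2.
bba: 2a undefined. 2a->0: no, bba/aaa meet in 0. 2a->1: no, bba/ab meet in 1. 2a->2: no, bba/bb meet in 2. Open state 3: 2a->3.
bbaa: 3a undefined. 3a->0: ok.
bbab: 3b undefined. 3b->0: ok.
ababb: 2b undefined. 2b->0: ok.
All examples now run through 4 states with every (state, symbol) defined. Accept strings end in {3}, Reject strings end in {0,1,2}; accept={3}.

states=4 start=0 accept={3} delta: 0a->0 0b->1 1a->1 1b->2 2a->3 2b->0 3a->0 3b->0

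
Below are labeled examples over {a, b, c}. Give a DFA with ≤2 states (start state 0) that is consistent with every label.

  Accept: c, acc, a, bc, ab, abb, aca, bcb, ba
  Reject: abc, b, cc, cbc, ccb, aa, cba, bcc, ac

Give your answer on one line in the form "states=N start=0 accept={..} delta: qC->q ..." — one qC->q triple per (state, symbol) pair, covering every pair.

State merging on the prefix tree: take the shortest (then alphabetical) example prefix whose next move is undefined and point that move at state 0, else 1, else 2, ...; a target is out if some Accept/Reject pair would then sit in one state with the same input left (inseparable). If every existing state is out, open a new one.
a: 0a undefined. 0a->0: no, c/ac meet in 0 with "c" left. Open state 1: 0a->1.
b: 0b undefined. 0b->0: ok.
c: 0c undefined. 0c->0: no, c/b meet in 0. 0c->1: ok.
aa: 1a undefined. 1a->0: ok.
ab: 1b undefined. 1b->0: no, c/abc meet in 1. 1b->1: ok.
ac: 1c undefined. 1c->0: ok.
All examples now run through 2 states with every (state, symbol) defined. Accept strings end in {1}, Reject strings end in {0}; accept={1}.

states=2 start=0 accept={1} delta: 0a->1 0b->0 0c->1 1a->0 1b->1 1c->0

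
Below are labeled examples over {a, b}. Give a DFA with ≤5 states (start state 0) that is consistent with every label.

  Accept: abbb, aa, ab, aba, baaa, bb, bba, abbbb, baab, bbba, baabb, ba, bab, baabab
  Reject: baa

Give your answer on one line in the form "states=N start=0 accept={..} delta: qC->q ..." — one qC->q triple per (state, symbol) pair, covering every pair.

State merging on the prefix tree: take the shortest (then alphabetical) example prefix whose next move is undefined and point that move at state 0, else 1, else 2, ...; a target is out if some Accept/Reject pair would then sit in one state with the same input left (inseparable). If every existing state is out, open a new one.
a: 0a undefined. 0a->0: ok.
b: 0b undefined. 0b->0: no, abbb/baa meet in 0. Open state 1: 0b->1.
ba: 1a undefined. 1a->0: no, aa/baa meet in 0. 1a->1: no, ab/baa meet in 1. Open state 2: 1a->2.
bb: 1b undefined. 1b->0: ok.
baa: 2a undefined. 2a->0: no, aa/baa meet in 0. 2a->1: no, abbb/baa meet in 1. 2a->2: no, aba/baa meet in 2. Open state 3: 2a->3.
bab: 2b undefined. 2b->0: ok.
baaa: 3a undefined. 3a->0: ok.
baab: 3b undefined. 3b->0: ok.
All examples now run through 4 states with every (state, symbol) defined. Accept strings end in {0,1,2}, Reject strings end in {3}; accept={0,1,2}.

states=4 start=0 accept={0,1,2} delta: 0a->0 0b->1 1a->2 1b->0 2a->3 2b->0 3a->0 3b->0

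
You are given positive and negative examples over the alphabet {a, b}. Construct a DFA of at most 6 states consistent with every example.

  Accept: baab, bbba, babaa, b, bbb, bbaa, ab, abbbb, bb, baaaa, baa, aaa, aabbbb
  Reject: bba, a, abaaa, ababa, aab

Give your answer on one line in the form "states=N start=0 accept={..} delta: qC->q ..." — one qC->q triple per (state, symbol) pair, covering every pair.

Fold the examples into a partial DFA from state 0: repeatedly fix the first undefined (state, symbol) met by the shortest-then-alphabetical prefix, trying targets in increasing order and rejecting any under which an Accept and a Reject string meet in one state with the same remainder; add a state when all current targets are rejected. Accepting states are where Accept strings end.
a: 0a undefined. 0a->0: no, b/aab meet in 0 with "b" left. Open state 1: 0a->1.
b: 0b undefined. 0b->0: no, baab/aab meet in 1 with "ab" left. 0b->1: no, b/a meet in 1. Open state 2: 0b->2.
aa: 1a undefined. 1a->0: no, b/aab meet in 2. 1a->1: no, ab/aab meet in 1 with "b" left. 1a->2: no, bb/aab meet in 2 with "b" left. Open state 3: 1a->3.
ab: 1b undefined. 1b->0: no, aaa/abaaa meet in 3 with "a" left. 1b->1: no, ab/a meet in 1. 1b->2: ok.
ba: 2a undefined. 2a->0: no, babaa/a meet in 1. 2a->1: no, baab/aab meet in 3 with "b" left. 2a->2: no, b/abaaa meet in 2. 2a->3: ok.
bb: 2b undefined. 2b->0: ok.
aaa: 3a undefined. 3a->0: ok.
aab: 3b undefined. 3b->0: no, abbbb/aab meet in 0. 3b->1: no, bbba/ababa meet in 3. 3b->2: no, baab/aab meet in 2. 3b->3: no, bbba/aab meet in 3. Open state 4: 3b->4.
aabb: 4b undefined. 4b->0: ok.
baba: 4a undefined. 4a->0: no, babaa/bba meet in 1. 4a->1: ok.
All examples now run through 5 states with every (state, symbol) defined. Accept strings end in {0,2,3}, Reject strings end in {1,4}; accept={0,2,3}.

states=5 start=0 accept={0,2,3} delta: 0a->1 0b->2 1a->3 1b->2 2a->3 2b->0 3a->0 3b->4 4a->1 4b->0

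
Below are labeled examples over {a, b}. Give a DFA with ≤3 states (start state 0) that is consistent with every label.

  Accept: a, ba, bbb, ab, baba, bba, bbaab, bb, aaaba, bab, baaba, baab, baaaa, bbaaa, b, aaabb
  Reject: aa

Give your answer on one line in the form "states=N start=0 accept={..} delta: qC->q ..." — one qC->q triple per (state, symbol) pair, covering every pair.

State merging on the prefix tree: take the shortest (then alphabetical) example prefix whose next move is undefined and point that move at state 0, else 1, else 2, ...; a target is out if some Accept/Reject pair would then sit in one state with the same input left (inseparable). If every existing state is out, open a new one.
a: 0a undefined. 0a->0: no, a/aa meet in 0. Open state 1: 0a->1.
b: 0b undefined. 0b->0: ok.
aa: 1a undefined. 1a->0: no, bbb/aa meet in 0. 1a->1: no, a/aa meet in 1. Open state 2: 1a->2.
ab: 1b undefined. 1b->0: ok.
aaa: 2a undefined. 2a->0: ok.
baab: 2b undefined. 2b->0: ok.
All examples now run through 3 states with every (state, symbol) defined. Accept strings end in {0,1}, Reject strings end in {2}; accept={0,1}.

states=3 start=0 accept={0,1} delta: 0a->1 0b->0 1a->2 1b->0 2a->0 2b->0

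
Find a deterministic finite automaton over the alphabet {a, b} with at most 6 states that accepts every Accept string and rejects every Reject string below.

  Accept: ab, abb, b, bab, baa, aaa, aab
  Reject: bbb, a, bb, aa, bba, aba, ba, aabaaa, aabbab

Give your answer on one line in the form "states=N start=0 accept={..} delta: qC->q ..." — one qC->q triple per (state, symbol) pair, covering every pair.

Grow the machine one transition at a time. Run the examples from 0; the earliest place one falls off (shortest prefix, ties alphabetical) gets sent to the lowest-numbered state that keeps every Accept/Reject pair distinguishable — a pair clashes when both reach the same state with identical unread suffix — and to a fresh state only if none does.
a: 0a undefined. 0a->0: no, abb/bb meet in 0 with "bb" left. Open state 1: 0a->1.
b: 0b undefined. 0b->0: no, b/bbb meet in 0. 0b->1: no, ab/bb meet in 1 with "b" left. Open state 2: 0b->2.
aa: 1a undefined. 1a->0: no, aaa/a meet in 1. 1a->1: no, aaa/a meet in 1. 1a->2: no, b/aa meet in 2. Open state 3: 1a->3.
ab: 1b undefined. 1b->0: ok.
ba: 2a undefined. 2a->0: no, ab/ba meet in 0. 2a->1: no, baa/aa meet in 3. 2a->2: no, abb/ba meet in 2. 2a->3: ok.
bb: 2b undefined. 2b->0: no, ab/bb meet in 0. 2b->1: no, ab/bbb meet in 0. 2b->2: no, abb/bbb meet in 2. 2b->3: no, bab/bbb meet in 3 with "b" left. Open state 4: 2b->4.
aaa: 3a undefined. 3a->0: ok.
aab: 3b undefined. 3b->0: no, ab/aabaaa meet in 0. 3b->1: no, ab/aabbab meet in 0. 3b->2: ok.
bba: 4a undefined. 4a->0: no, ab/bba meet in 0. 4a->1: no, ab/aabbab meet in 0. 4a->2: no, abb/bba meet in 2. 4a->3: no, abb/aabbab meet in 2. 4a->4: ok.
bbb: 4b undefined. 4b->0: no, ab/bbb meet in 0. 4b->1: ok.
All examples now run through 5 states with every (state, symbol) defined. Accept strings end in {0,2}, Reject strings end in {1,3,4}; accept={0,2}.

states=5 start=0 accept={0,2} delta: 0a->1 0b->2 1a->3 1b->0 2a->3 2b->4 3a->0 3b->2 4a->4 4b->1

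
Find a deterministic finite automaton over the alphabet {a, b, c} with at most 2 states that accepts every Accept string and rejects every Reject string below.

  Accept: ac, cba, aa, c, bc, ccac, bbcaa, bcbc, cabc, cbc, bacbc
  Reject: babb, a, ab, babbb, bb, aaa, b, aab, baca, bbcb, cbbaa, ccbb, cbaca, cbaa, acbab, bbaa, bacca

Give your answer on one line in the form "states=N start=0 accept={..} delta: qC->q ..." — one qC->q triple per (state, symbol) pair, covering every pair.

Fold the examples into a partial DFA from state 0: repeatedly fix the first undefined (state, symbol) met by the shortest-then-alphabetical prefix, trying targets in increasing order and rejecting any under which an Accept and a Reject string meet in one state with the same remainder; add a state when all current targets are rejected. Accepting states are where Accept strings end.
a: 0a undefined. 0a->0: no, aa/a meet in 0. Open state 1: 0a->1.
b: 0b undefined. 0b->0: no, aa/bbaa meet in 1 with "a" left. 0b->1: ok.
c: 0c undefined. 0c->0: ok.
aa: 1a undefined. 1a->0: ok.
ab: 1b undefined. 1b->0: no, cba/babb meet in 0. 1b->1: ok.
ac: 1c undefined. 1c->0: ok.
All examples now run through 2 states with every (state, symbol) defined. Accept strings end in {0}, Reject strings end in {1}; accept={0}.

states=2 start=0 accept={0} delta: 0a->1 0b->1 0c->0 1a->0 1b->1 1c->0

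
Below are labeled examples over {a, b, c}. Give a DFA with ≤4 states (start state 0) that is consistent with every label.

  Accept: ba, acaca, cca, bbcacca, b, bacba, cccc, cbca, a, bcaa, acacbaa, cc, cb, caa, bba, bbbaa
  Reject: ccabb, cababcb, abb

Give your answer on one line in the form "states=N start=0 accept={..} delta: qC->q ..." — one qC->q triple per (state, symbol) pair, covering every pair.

Grow the machine one transition at a time. Run the examples from 0; the earliest place one falls off (shortest prefix, ties alphabetical) gets sent to the lowest-numbered state that keeps every Accept/Reject pair distinguishable — a pair clashes when both reach the same state with identical unread suffix — and to a fresh state only if none does.
a: 0a undefined. 0a->0: ok.
b: 0b undefined. 0b->0: no, ba/abb meet in 0. Open state 1: 0b->1.
c: 0c undefined. 0c->0: ok.
ba: 1a undefined. 1a->0: ok.
bb: 1b undefined. 1b->0: no, ba/ccabb meet in 0. 1b->1: no, b/ccabb meet in 1. Open state 2: 1b->2.
bc: 1c undefined. 1c->0: no, b/cababcb meet in 1. 1c->1: ok.
bba: 2a undefined. 2a->0: ok.
bbb: 2b undefined. 2b->0: ok.
bbc: 2c undefined. 2c->0: ok.
All examples now run through 3 states with every (state, symbol) defined. Accept strings end in {0,1}, Reject strings end in {2}; accept={0,1}.

states=3 start=0 accept={0,1} delta: 0a->0 0b->1 0c->0 1a->0 1b->2 1c->1 2a->0 2b->0 2c->0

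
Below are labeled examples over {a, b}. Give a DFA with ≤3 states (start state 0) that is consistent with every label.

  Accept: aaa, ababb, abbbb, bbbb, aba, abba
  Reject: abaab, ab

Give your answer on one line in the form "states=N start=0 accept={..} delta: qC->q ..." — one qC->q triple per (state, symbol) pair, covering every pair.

states=2 start=0 accept={0} delta: 0a->0 0b->1 1a->0 1b->0

Fold the examples into a partial DFA from state 0: repeatedly fix the first undefined (state, symbol) met by the shortest-then-alphabetical prefix, trying targets in increasing order and rejecting any under which an Accept and a Reject string meet in one state with the same remainder; add a state when all current targets are rejected. Accepting states are where Accept strings end.
a: 0a undefined. 0a->0: ok.
b: 0b undefined. 0b->0: no, aaa/abaab meet in 0. Open state 1: 0b->1.
bb: 1b undefined. 1b->0: ok.
aba: 1a undefined. 1a->0: ok.
All examples now run through 2 states with every (state, symbol) defined. Accept strings end in {0}, Reject strings end in {1}; accept={0}.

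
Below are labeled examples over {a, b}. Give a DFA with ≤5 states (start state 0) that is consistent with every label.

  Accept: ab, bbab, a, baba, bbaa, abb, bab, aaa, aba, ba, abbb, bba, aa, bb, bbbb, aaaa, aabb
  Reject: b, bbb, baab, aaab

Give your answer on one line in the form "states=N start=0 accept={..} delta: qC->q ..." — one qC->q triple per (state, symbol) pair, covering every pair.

states=4 start=0 accept={0,1,3} delta: 0a->1 0b->2 1a->3 1b->1 2a->1 2b->0 3a->0 3b->2

Fold the examples into a partial DFA from state 0: repeatedly fix the first undefined (state, symbol) met by the shortest-then-alphabetical prefix, trying targets in increasing order and rejecting any under which an Accept and a Reject string meet in one state with the same remainder; add a state when all current targets are rejected. Accepting states are where Accept strings end.
a: 0a undefined. 0a->0: no, ab/b meet in 0 with "b" left. Open state 1: 0a->1.
b: 0b undefined. 0b->0: no, bb/b meet in 0. 0b->1: no, a/b meet in 1. Open state 2: 0b->2.
aa: 1a undefined. 1a->0: no, ab/aaab meet in 1 with "b" left. 1a->1: no, ab/aaab meet in 1 with "b" left. 1a->2: no, bab/aaab meet in 2 with "ab" left. Open state 3: 1a->3.
ab: 1b undefined. 1b->0: no, abb/b meet in 2. 1b->1: ok.
ba: 2a undefined. 2a->0: no, ab/baab meet in 1. 2a->1: ok.
bb: 2b undefined. 2b->0: ok.
aaa: 3a undefined. 3a->0: ok.
aab: 3b undefined. 3b->0: no, aaa/baab meet in 0. 3b->1: no, ab/baab meet in 1. 3b->2: ok.
All examples now run through 4 states with every (state, symbol) defined. Accept strings end in {0,1,3}, Reject strings end in {2}; accept={0,1,3}.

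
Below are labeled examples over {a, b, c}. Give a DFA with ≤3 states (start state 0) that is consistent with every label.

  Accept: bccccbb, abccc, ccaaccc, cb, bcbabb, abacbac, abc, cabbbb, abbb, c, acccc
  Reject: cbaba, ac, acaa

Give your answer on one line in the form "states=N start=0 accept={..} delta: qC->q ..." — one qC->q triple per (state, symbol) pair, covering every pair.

states=3 start=0 accept={0} delta: 0a->1 0b->0 0c->0 1a->0 1b->0 1c->2 2a->0 2b->1 2c->0

Fold the examples into a partial DFA from state 0: repeatedly fix the first undefined (state, symbol) met by the shortest-then-alphabetical prefix, trying targets in increasing order and rejecting any under which an Accept and a Reject string meet in one state with the same remainder; add a state when all current targets are rejected. Accepting states are where Accept strings end.
a: 0a undefined. 0a->0: no, c/ac meet in 0 with "c" left. Open state 1: 0a->1.
b: 0b undefined. 0b->0: ok.
c: 0c undefined. 0c->0: ok.
ab: 1b undefined. 1b->0: ok.
ac: 1c undefined. 1c->0: no, bccccbb/ac meet in 0. 1c->1: no, abacbac/cbaba meet in 1. Open state 2: 1c->2.
aca: 2a undefined. 2a->0: ok.
acc: 2c undefined. 2c->0: ok.
ccaa: 1a undefined. 1a->0: ok.
abacb: 2b undefined. 2b->0: no, abacbac/ac meet in 2. 2b->1: ok.
All examples now run through 3 states with every (state, symbol) defined. Accept strings end in {0}, Reject strings end in {1,2}; accept={0}.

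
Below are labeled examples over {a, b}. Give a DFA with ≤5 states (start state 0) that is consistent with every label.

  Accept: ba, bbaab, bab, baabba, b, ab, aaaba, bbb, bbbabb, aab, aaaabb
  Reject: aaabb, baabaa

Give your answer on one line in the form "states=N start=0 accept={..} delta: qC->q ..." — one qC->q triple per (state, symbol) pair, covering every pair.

states=4 start=0 accept={0,1} delta: 0a->1 0b->0 1a->2 1b->0 2a->3 2b->0 3a->0 3b->3

Grow the machine one transition at a time. Run the examples from 0; the earliest place one falls off (shortest prefix, ties alphabetical) gets sent to the lowest-numbered state that keeps every Accept/Reject pair distinguishable — a pair clashes when both reach the same state with identical unread suffix — and to a fresh state only if none does.
a: 0a undefined. 0a->0: no, aaaabb/aaabb meet in 0 with "bb" left. Open state 1: 0a->1.
b: 0b undefined. 0b->0: ok.
aa: 1a undefined. 1a->0: no, bbaab/baabaa meet in 0. 1a->1: no, bbbabb/aaabb meet in 1 with "bb" left. Open state 2: 1a->2.
ab: 1b undefined. 1b->0: ok.
aaa: 2a undefined. 2a->0: no, bab/aaabb meet in 0. 2a->1: no, bab/aaabb meet in 0. 2a->2: no, aaaabb/aaabb meet in 2 with "bb" left. Open state 3: 2a->3.
aab: 2b undefined. 2b->0: ok.
aaaa: 3a undefined. 3a->0: ok.
aaab: 3b undefined. 3b->0: no, bbaab/aaabb meet in 0. 3b->1: no, bbaab/aaabb meet in 0. 3b->2: no, bbaab/aaabb meet in 0. 3b->3: ok.
All examples now run through 4 states with every (state, symbol) defined. Accept strings end in {0,1}, Reject strings end in {2,3}; accept={0,1}.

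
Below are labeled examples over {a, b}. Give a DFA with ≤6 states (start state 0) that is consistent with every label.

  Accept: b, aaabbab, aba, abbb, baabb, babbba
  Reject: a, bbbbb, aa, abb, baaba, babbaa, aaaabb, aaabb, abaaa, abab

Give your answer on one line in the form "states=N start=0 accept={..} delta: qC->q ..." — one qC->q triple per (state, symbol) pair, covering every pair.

State merging on the prefix tree: take the shortest (then alphabetical) example prefix whose next move is undefined and point that move at state 0, else 1, else 2, ...; a target is out if some Accept/Reject pair would then sit in one state with the same input left (inseparable). If every existing state is out, open a new one.
a: 0a undefined. 0a->0: ok.
b: 0b undefined. 0b->0: no, b/a meet in 0. Open state 1: 0b->1.
ba: 1a undefined. 1a->0: no, b/abab meet in 1. 1a->1: no, b/abaaa meet in 1. Open state 2: 1a->2.
bb: 1b undefined. 1b->0: no, b/bbbbb meet in 1. 1b->1: no, b/bbbbb meet in 1. 1b->2: no, aba/abb meet in 2. Open state 3: 1b->3.
baa: 2a undefined. 2a->0: no, aba/baaba meet in 2. 2a->1: no, aba/abaaa meet in 2. 2a->2: no, aba/abaaa meet in 2. 2a->3: ok.
bab: 2b undefined. 2b->0: no, babbba/abaaa meet in 3 with "a" left. 2b->1: no, b/abab meet in 1. 2b->2: no, aba/abab meet in 2. 2b->3: ok.
bbb: 3b undefined. 3b->0: no, abbb/a meet in 0. 3b->1: no, b/bbbbb meet in 1. 3b->2: no, aba/bbbbb meet in 2. 3b->3: no, abbb/bbbbb meet in 3. Open state 4: 3b->4.
bbbb: 4b undefined. 4b->0: no, b/bbbbb meet in 1. 4b->1: ok.
abaaa: 3a undefined. 3a->0: ok.
baaba: 4a undefined. 4a->0: ok.
All examples now run through 5 states with every (state, symbol) defined. Accept strings end in {1,2,4}, Reject strings end in {0,3}; accept={1,2,4}.

states=5 start=0 accept={1,2,4} delta: 0a->0 0b->1 1a->2 1b->3 2a->3 2b->3 3a->0 3b->4 4a->0 4b->1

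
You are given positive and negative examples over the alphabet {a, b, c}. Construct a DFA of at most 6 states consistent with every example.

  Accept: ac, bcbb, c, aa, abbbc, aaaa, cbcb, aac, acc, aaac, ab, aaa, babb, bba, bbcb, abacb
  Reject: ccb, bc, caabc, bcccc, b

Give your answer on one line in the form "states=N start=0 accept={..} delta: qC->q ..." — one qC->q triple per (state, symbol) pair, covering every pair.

Fold the examples into a partial DFA from state 0: repeatedly fix the first undefined (state, symbol) met by the shortest-then-alphabetical prefix, trying targets in increasing order and rejecting any under which an Accept and a Reject string meet in one state with the same remainder; add a state when all current targets are rejected. Accepting states are where Accept strings end.
a: 0a undefined. 0a->0: no, ab/b meet in 0 with "b" left. Open state 1: 0a->1.
b: 0b undefined. 0b->0: no, c/bc meet in 0 with "c" left. 0b->1: no, ac/bc meet in 1 with "c" left. Open state 2: 0b->2.
c: 0c undefined. 0c->0: ok.
aa: 1a undefined. 1a->0: ok.
ab: 1b undefined. 1b->0: ok.
ac: 1c undefined. 1c->0: no, abacb/ccb meet in 2. 1c->1: ok.
ba: 2a undefined. 2a->0: ok.
bb: 2b undefined. 2b->0: no, bbcb/ccb meet in 2. 2b->1: ok.
bc: 2c undefined. 2c->0: no, c/bc meet in 0. 2c->1: no, ac/bc meet in 1. 2c->2: ok.
All examples now run through 3 states with every (state, symbol) defined. Accept strings end in {0,1}, Reject strings end in {2}; accept={0,1}.

states=3 start=0 accept={0,1} delta: 0a->1 0b->2 0c->0 1a->0 1b->0 1c->1 2a->0 2b->1 2c->2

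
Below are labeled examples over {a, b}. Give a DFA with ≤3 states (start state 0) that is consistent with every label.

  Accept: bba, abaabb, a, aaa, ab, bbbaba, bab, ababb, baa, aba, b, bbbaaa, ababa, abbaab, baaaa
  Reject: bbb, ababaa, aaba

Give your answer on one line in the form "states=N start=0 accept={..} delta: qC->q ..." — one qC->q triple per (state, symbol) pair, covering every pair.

State merging on the prefix tree: take the shortest (then alphabetical) example prefix whose next move is undefined and point that move at state 0, else 1, else 2, ...; a target is out if some Accept/Reject pair would then sit in one state with the same input left (inseparable). If every existing state is out, open a new one.
a: 0a undefined. 0a->0: no, aba/aaba meet in 0 with "ba" left. Open state 1: 0a->1.
b: 0b undefined. 0b->0: no, b/bbb meet in 0. 0b->1: ok.
aa: 1a undefined. 1a->0: ok.
ab: 1b undefined. 1b->0: no, bba/bbb meet in 1. 1b->1: no, bba/aaba meet in 0. Open state 2: 1b->2.
aba: 2a undefined. 2a->0: no, bba/aaba meet in 0. 2a->1: no, ababb/bbb meet in 2 with "b" left. 2a->2: ok.
abb: 2b undefined. 2b->0: ok.
All examples now run through 3 states with every (state, symbol) defined. Accept strings end in {1,2}, Reject strings end in {0}; accept={1,2}.

states=3 start=0 accept={1,2} delta: 0a->1 0b->1 1a->0 1b->2 2a->2 2b->0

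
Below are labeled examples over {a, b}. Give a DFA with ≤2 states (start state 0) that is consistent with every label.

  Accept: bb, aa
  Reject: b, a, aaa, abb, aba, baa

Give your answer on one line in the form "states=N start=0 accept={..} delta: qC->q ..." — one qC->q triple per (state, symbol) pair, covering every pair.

states=2 start=0 accept={0} delta: 0a->1 0b->1 1a->0 1b->0

State merging on the prefix tree: take the shortest (then alphabetical) example prefix whose next move is undefined and point that move at state 0, else 1, else 2, ...; a target is out if some Accept/Reject pair would then sit in one state with the same input left (inseparable). If every existing state is out, open a new one.
a: 0a undefined. 0a->0: no, bb/abb meet in 0 with "bb" left. Open state 1: 0a->1.
b: 0b undefined. 0b->0: no, bb/b meet in 0. 0b->1: ok.
aa: 1a undefined. 1a->0: ok.
ab: 1b undefined. 1b->0: ok.
All examples now run through 2 states with every (state, symbol) defined. Accept strings end in {0}, Reject strings end in {1}; accept={0}.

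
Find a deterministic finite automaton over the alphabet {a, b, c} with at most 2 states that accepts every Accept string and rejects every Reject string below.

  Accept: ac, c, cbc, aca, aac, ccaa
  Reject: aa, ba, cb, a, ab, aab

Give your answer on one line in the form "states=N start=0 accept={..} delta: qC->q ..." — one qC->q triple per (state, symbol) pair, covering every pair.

states=2 start=0 accept={1} delta: 0a->0 0b->0 0c->1 1a->1 1b->0 1c->1

Grow the machine one transition at a time. Run the examples from 0; the earliest place one falls off (shortest prefix, ties alphabetical) gets sent to the lowest-numbered state that keeps every Accept/Reject pair distinguishable — a pair clashes when both reach the same state with identical unread suffix — and to a fresh state only if none does.
a: 0a undefined. 0a->0: ok.
b: 0b undefined. 0b->0: ok.
c: 0c undefined. 0c->0: no, ac/aa meet in 0. Open state 1: 0c->1.
cb: 1b undefined. 1b->0: ok.
cc: 1c undefined. 1c->0: no, ccaa/aa meet in 0. 1c->1: ok.
aca: 1a undefined. 1a->0: no, aca/aa meet in 0. 1a->1: ok.
All examples now run through 2 states with every (state, symbol) defined. Accept strings end in {1}, Reject strings end in {0}; accept={1}.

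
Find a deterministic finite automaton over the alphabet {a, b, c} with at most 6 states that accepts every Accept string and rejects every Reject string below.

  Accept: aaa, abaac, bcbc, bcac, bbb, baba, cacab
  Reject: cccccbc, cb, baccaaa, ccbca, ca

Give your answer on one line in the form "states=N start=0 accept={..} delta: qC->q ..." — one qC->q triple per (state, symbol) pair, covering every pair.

states=3 start=0 accept={0,1} delta: 0a->0 0b->0 0c->1 1a->2 1b->2 1c->2 2a->2 2b->1 2c->0

Fold the examples into a partial DFA from state 0: repeatedly fix the first undefined (state, symbol) met by the shortest-then-alphabetical prefix, trying targets in increasing order and rejecting any under which an Accept and a Reject string meet in one state with the same remainder; add a state when all current targets are rejected. Accepting states are where Accept strings end.
a: 0a undefined. 0a->0: ok.
b: 0b undefined. 0b->0: ok.
c: 0c undefined. 0c->0: no, aaa/cccccbc meet in 0. Open state 1: 0c->1.
ca: 1a undefined. 1a->0: no, aaa/ca meet in 0. 1a->1: no, abaac/ca meet in 1. Open state 2: 1a->2.
cb: 1b undefined. 1b->0: no, aaa/cb meet in 0. 1b->1: no, abaac/cb meet in 1. 1b->2: ok.
cc: 1c undefined. 1c->0: no, aaa/baccaaa meet in 0. 1c->1: no, bcbc/cccccbc meet in 2 with "c" left. 1c->2: ok.
cac: 2c undefined. 2c->0: ok.
ccb: 2b undefined. 2b->0: no, abaac/cccccbc meet in 1. 2b->1: ok.
bacca: 2a undefined. 2a->0: no, aaa/baccaaa meet in 0. 2a->1: no, abaac/baccaaa meet in 1. 2a->2: ok.
All examples now run through 3 states with every (state, symbol) defined. Accept strings end in {0,1}, Reject strings end in {2}; accept={0,1}.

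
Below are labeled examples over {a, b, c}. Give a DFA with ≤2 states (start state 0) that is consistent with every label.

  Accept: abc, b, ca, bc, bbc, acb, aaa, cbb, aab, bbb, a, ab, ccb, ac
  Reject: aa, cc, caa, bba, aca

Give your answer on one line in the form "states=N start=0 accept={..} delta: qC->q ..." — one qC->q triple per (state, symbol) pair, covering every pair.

Fold the examples into a partial DFA from state 0: repeatedly fix the first undefined (state, symbol) met by the shortest-then-alphabetical prefix, trying targets in increasing order and rejecting any under which an Accept and a Reject string meet in one state with the same remainder; add a state when all current targets are rejected. Accepting states are where Accept strings end.
a: 0a undefined. 0a->0: no, ca/aca meet in 0 with "ca" left. Open state 1: 0a->1.
b: 0b undefined. 0b->0: no, a/bba meet in 1. 0b->1: ok.
c: 0c undefined. 0c->0: ok.
aa: 1a undefined. 1a->0: ok.
ab: 1b undefined. 1b->0: no, abc/aa meet in 0. 1b->1: ok.
ac: 1c undefined. 1c->0: no, abc/aa meet in 0. 1c->1: ok.
All examples now run through 2 states with every (state, symbol) defined. Accept strings end in {1}, Reject strings end in {0}; accept={1}.

states=2 start=0 accept={1} delta: 0a->1 0b->1 0c->0 1a->0 1b->1 1c->1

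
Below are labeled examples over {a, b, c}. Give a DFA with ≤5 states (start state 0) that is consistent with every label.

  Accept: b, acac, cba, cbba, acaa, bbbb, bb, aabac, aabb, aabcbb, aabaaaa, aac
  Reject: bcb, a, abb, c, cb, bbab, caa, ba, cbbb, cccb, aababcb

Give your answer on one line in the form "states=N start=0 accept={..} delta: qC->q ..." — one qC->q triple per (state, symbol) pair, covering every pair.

State merging on the prefix tree: take the shortest (then alphabetical) example prefix whose next move is undefined and point that move at state 0, else 1, else 2, ...; a target is out if some Accept/Reject pair would then sit in one state with the same input left (inseparable). If every existing state is out, open a new one.
a: 0a undefined. 0a->0: no, acaa/caa meet in 0 with "caa" left. Open state 1: 0a->1.
b: 0b undefined. 0b->0: ok.
c: 0c undefined. 0c->0: no, b/bcb meet in 0. 0c->1: ok.
aa: 1a undefined. 1a->0: no, aabcbb/abb meet in 1 with "bb" left. 1a->1: no, aabb/abb meet in 1 with "bb" left. Open state 2: 1a->2.
ab: 1b undefined. 1b->0: no, b/bcb meet in 0. 1b->1: ok.
ac: 1c undefined. 1c->0: ok.
aab: 2b undefined. 2b->0: no, b/aababcb meet in 0. 2b->1: no, b/aababcb meet in 0. 2b->2: ok.
aac: 2c undefined. 2c->0: ok.
caa: 2a undefined. 2a->0: no, b/caa meet in 0. 2a->1: no, b/aababcb meet in 0. 2a->2: no, b/aababcb meet in 0. Open state 3: 2a->3.
aabaa: 3a undefined. 3a->0: ok.
aabab: 3b undefined. 3b->0: ok.
aabac: 3c undefined. 3c->0: ok.
All examples now run through 4 states with every (state, symbol) defined. Accept strings end in {0,2}, Reject strings end in {1,3}; accept={0,2}.

states=4 start=0 accept={0,2} delta: 0a->1 0b->0 0c->1 1a->2 1b->1 1c->0 2a->3 2b->2 2c->0 3a->0 3b->0 3c->0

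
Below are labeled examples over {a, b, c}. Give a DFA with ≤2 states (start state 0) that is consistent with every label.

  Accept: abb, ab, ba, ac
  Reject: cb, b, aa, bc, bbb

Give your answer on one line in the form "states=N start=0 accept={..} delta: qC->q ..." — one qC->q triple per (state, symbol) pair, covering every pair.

states=2 start=0 accept={1} delta: 0a->1 0b->0 0c->0 1a->0 1b->1 1c->1

Fold the examples into a partial DFA from state 0: repeatedly fix the first undefined (state, symbol) met by the shortest-then-alphabetical prefix, trying targets in increasing order and rejecting any under which an Accept and a Reject string meet in one state with the same remainder; add a state when all current targets are rejected. Accepting states are where Accept strings end.
a: 0a undefined. 0a->0: no, ab/b meet in 0 with "b" left. Open state 1: 0a->1.
b: 0b undefined. 0b->0: ok.
c: 0c undefined. 0c->0: ok.
aa: 1a undefined. 1a->0: ok.
ab: 1b undefined. 1b->0: no, abb/cb meet in 0. 1b->1: ok.
ac: 1c undefined. 1c->0: no, ac/cb meet in 0. 1c->1: ok.
All examples now run through 2 states with every (state, symbol) defined. Accept strings end in {1}, Reject strings end in {0}; accept={1}.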